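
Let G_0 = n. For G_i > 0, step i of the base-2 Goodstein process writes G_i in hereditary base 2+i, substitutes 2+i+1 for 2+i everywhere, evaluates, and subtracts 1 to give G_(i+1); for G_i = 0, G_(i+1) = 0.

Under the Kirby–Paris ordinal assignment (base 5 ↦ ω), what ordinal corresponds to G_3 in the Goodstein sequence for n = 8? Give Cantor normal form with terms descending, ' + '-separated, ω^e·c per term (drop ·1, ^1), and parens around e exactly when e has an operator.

ω^ω·2 + ω^2·2 + ω·2

[0] 8 ≡ 2^(2 + 1) (base 2). Lift 3: 81. −1: 80.
[1] 80 ≡ 2·3^3 + 2·3^2 + 2·3 + 2 (base 3). Lift 4: 554. −1: 553.
[2] 553 ≡ 2·4^4 + 2·4^2 + 2·4 + 1 (base 4). Lift 5: 6311. −1: 6310.
[3] 6310 ≡ 2·5^5 + 2·5^2 + 2·5 (base 5). Lift 6: 93396. −1: 93395.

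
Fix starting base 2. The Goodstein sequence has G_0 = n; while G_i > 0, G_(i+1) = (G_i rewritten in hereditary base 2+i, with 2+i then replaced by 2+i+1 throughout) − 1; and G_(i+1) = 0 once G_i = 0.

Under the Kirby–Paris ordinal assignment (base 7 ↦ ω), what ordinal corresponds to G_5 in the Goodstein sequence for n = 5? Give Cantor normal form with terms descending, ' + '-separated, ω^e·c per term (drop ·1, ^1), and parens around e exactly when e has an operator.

(0) 5|_2 = 2^2 + 1 ↦ 3^3 + 1|_3 = 28 ⇒ 27
(1) 27|_3 = 3^3 ↦ 4^4|_4 = 256 ⇒ 255
(2) 255|_4 = 3·4^3 + 3·4^2 + 3·4 + 3 ↦ 3·5^3 + 3·5^2 + 3·5 + 3|_5 = 468 ⇒ 467
(3) 467|_5 = 3·5^3 + 3·5^2 + 3·5 + 2 ↦ 3·6^3 + 3·6^2 + 3·6 + 2|_6 = 776 ⇒ 775
(4) 775|_6 = 3·6^3 + 3·6^2 + 3·6 + 1 ↦ 3·7^3 + 3·7^2 + 3·7 + 1|_7 = 1198 ⇒ 1197

ω^3·3 + ω^2·3 + ω·3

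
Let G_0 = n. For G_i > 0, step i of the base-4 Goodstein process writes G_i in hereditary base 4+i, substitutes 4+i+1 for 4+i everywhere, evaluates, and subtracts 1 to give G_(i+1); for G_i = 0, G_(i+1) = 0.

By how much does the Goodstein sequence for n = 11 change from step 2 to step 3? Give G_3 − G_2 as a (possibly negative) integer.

(0) 11|_4 = 2·4 + 3 ↦ 2·5 + 3|_5 = 13 ⇒ 12
(1) 12|_5 = 2·5 + 2 ↦ 2·6 + 2|_6 = 14 ⇒ 13
(2) 13|_6 = 2·6 + 1 ↦ 2·7 + 1|_7 = 15 ⇒ 14

1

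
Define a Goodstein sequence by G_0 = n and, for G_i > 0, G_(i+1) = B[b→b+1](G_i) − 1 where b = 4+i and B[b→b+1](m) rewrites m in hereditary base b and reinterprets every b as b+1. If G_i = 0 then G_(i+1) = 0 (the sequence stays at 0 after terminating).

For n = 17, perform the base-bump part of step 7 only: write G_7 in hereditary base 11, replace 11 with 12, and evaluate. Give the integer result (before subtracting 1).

17 —HB4→ 4^2 + 1 —bump→ 5^2 + 1 = 26 —(−1)→ 25
25 —HB5→ 5^2 —bump→ 6^2 = 36 —(−1)→ 35
35 —HB6→ 5·6 + 5 —bump→ 5·7 + 5 = 40 —(−1)→ 39
39 —HB7→ 5·7 + 4 —bump→ 5·8 + 4 = 44 —(−1)→ 43
43 —HB8→ 5·8 + 3 —bump→ 5·9 + 3 = 48 —(−1)→ 47
47 —HB9→ 5·9 + 2 —bump→ 5·10 + 2 = 52 —(−1)→ 51
51 —HB10→ 5·10 + 1 —bump→ 5·11 + 1 = 56 —(−1)→ 55
55 —HB11→ 5·11 —bump→ 5·12 = 60 —(−1)→ 59

60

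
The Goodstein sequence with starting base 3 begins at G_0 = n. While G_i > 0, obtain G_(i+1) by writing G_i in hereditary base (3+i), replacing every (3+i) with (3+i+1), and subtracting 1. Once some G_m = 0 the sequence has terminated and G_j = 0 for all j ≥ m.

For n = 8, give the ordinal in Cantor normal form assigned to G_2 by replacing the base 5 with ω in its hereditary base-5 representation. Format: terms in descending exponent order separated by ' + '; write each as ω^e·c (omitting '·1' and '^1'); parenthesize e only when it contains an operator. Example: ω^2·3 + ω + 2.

ω·2

8 —HB3→ 2·3 + 2 —bump→ 2·4 + 2 = 10 —(−1)→ 9
9 —HB4→ 2·4 + 1 —bump→ 2·5 + 1 = 11 —(−1)→ 10
10 —HB5→ 2·5 —bump→ 2·6 = 12 —(−1)→ 11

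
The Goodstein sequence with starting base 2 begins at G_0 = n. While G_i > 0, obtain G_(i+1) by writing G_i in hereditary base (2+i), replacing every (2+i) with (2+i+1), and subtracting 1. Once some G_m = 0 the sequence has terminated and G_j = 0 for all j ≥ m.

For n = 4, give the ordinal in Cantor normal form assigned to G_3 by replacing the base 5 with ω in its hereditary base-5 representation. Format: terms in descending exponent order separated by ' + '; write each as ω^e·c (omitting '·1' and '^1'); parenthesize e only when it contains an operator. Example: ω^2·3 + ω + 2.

4 —HB2→ 2^2 —bump→ 3^3 = 27 —(−1)→ 26
26 —HB3→ 2·3^2 + 2·3 + 2 —bump→ 2·4^2 + 2·4 + 2 = 42 —(−1)→ 41
41 —HB4→ 2·4^2 + 2·4 + 1 —bump→ 2·5^2 + 2·5 + 1 = 61 —(−1)→ 60
60 —HB5→ 2·5^2 + 2·5 —bump→ 2·6^2 + 2·6 = 84 —(−1)→ 83

ω^2·2 + ω·2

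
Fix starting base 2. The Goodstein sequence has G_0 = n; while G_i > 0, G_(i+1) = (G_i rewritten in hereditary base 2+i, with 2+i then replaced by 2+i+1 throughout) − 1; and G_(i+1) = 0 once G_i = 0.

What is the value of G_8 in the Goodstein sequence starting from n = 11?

70077777775

[0] 11 ≡ 2^(2 + 1) + 2 + 1 (base 2). Lift 3: 85. −1: 84.
[1] 84 ≡ 3^(3 + 1) + 3 (base 3). Lift 4: 1028. −1: 1027.
[2] 1027 ≡ 4^(4 + 1) + 3 (base 4). Lift 5: 15628. −1: 15627.
[3] 15627 ≡ 5^(5 + 1) + 2 (base 5). Lift 6: 279938. −1: 279937.
[4] 279937 ≡ 6^(6 + 1) + 1 (base 6). Lift 7: 5764802. −1: 5764801.
[5] 5764801 ≡ 7^(7 + 1) (base 7). Lift 8: 134217728. −1: 134217727.
[6] 134217727 ≡ 7·8^8 + 7·8^7 + 7·8^6 + 7·8^5 + 7·8^4 + 7·8^3 + 7·8^2 + 7·8 + 7 (base 8). Lift 9: 2749609303. −1: 2749609302.
[7] 2749609302 ≡ 7·9^9 + 7·9^7 + 7·9^6 + 7·9^5 + 7·9^4 + 7·9^3 + 7·9^2 + 7·9 + 6 (base 9). Lift 10: 70077777776. −1: 70077777775.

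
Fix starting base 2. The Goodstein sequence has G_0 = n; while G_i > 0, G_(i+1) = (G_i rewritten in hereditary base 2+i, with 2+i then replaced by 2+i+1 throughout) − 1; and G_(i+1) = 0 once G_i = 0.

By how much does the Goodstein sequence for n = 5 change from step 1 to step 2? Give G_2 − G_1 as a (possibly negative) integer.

228

G_0=5  [base 2] 2^2 + 1  →[2↦3]→  3^3 + 1 = 28  −1 ⇒ G_1=27
G_1=27  [base 3] 3^3  →[3↦4]→  4^4 = 256  −1 ⇒ G_2=255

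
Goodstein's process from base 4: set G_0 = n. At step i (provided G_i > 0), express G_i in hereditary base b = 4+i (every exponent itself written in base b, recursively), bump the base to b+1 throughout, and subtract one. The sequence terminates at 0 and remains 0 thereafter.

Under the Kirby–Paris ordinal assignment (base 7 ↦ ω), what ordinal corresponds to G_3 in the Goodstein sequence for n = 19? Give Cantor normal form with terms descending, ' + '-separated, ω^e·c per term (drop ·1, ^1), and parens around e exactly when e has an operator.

ω^2

G_0=19  [base 4] 4^2 + 3  →[4↦5]→  5^2 + 3 = 28  −1 ⇒ G_1=27
G_1=27  [base 5] 5^2 + 2  →[5↦6]→  6^2 + 2 = 38  −1 ⇒ G_2=37
G_2=37  [base 6] 6^2 + 1  →[6↦7]→  7^2 + 1 = 50  −1 ⇒ G_3=49
G_3=49  [base 7] 7^2  →[7↦8]→  8^2 = 64  −1 ⇒ G_4=63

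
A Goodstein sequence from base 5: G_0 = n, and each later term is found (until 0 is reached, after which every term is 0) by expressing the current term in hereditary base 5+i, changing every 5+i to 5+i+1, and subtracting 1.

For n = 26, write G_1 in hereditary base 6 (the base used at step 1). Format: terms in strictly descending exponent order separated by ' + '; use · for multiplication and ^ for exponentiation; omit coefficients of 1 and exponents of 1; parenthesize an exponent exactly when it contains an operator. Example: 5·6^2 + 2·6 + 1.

base 5: 26 = 5^2 + 1; at 6: 6^2 + 1 = 37; next = 36
base 6: 36 = 6^2; at 7: 7^2 = 49; next = 48

6^2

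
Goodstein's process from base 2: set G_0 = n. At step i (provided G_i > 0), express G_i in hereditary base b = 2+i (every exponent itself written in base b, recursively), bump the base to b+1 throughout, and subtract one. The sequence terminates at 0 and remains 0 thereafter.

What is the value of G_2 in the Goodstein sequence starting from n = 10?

1025

G_0=10  [base 2] 2^(2 + 1) + 2  →[2↦3]→  3^(3 + 1) + 3 = 84  −1 ⇒ G_1=83
G_1=83  [base 3] 3^(3 + 1) + 2  →[3↦4]→  4^(4 + 1) + 2 = 1026  −1 ⇒ G_2=1025
G_2=1025  [base 4] 4^(4 + 1) + 1  →[4↦5]→  5^(5 + 1) + 1 = 15626  −1 ⇒ G_3=15625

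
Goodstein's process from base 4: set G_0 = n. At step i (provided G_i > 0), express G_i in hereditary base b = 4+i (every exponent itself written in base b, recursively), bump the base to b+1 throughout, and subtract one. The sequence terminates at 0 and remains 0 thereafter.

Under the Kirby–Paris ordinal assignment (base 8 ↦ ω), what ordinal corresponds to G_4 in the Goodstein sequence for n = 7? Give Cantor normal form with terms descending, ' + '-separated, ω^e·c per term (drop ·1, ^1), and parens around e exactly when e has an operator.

[0] 7 ≡ 4 + 3 (base 4). Lift 5: 8. −1: 7.
[1] 7 ≡ 5 + 2 (base 5). Lift 6: 8. −1: 7.
[2] 7 ≡ 6 + 1 (base 6). Lift 7: 8. −1: 7.
[3] 7 ≡ 7 (base 7). Lift 8: 8. −1: 7.
[4] 7 ≡ 7 (base 8). Lift 9: 7. −1: 6.

7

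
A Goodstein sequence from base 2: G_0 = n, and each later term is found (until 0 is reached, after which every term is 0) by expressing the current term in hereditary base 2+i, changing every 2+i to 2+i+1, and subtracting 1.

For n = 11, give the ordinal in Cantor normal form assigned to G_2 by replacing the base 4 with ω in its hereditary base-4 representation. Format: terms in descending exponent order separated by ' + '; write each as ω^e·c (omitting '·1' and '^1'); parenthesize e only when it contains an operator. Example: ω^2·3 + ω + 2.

step 0: 11 = 2^(2 + 1) + 2 + 1; sub 3 for 2: 3^(3 + 1) + 3 + 1; = 85; G_1 = 85−1 = 84
step 1: 84 = 3^(3 + 1) + 3; sub 4 for 3: 4^(4 + 1) + 4; = 1028; G_2 = 1028−1 = 1027

ω^(ω + 1) + 3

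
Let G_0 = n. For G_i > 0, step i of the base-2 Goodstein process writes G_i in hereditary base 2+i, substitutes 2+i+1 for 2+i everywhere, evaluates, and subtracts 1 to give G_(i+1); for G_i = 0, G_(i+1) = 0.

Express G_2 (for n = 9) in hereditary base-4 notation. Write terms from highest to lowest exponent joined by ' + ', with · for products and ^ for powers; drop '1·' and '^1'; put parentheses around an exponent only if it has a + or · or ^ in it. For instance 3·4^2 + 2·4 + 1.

3·4^4 + 3·4^3 + 3·4^2 + 3·4 + 3

G_0 = 9. HB_2(9) = 2^(2 + 1) + 1. Bump = 82. G_1 = 81.
G_1 = 81. HB_3(81) = 3^(3 + 1). Bump = 1024. G_2 = 1023.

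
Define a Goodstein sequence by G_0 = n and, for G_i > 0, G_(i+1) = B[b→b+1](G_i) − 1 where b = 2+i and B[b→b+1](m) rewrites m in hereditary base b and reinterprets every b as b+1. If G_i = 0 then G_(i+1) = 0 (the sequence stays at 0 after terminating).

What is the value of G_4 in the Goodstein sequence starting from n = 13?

280711

G_0=13  [base 2] 2^(2 + 1) + 2^2 + 1  →[2↦3]→  3^(3 + 1) + 3^3 + 1 = 109  −1 ⇒ G_1=108
G_1=108  [base 3] 3^(3 + 1) + 3^3  →[3↦4]→  4^(4 + 1) + 4^4 = 1280  −1 ⇒ G_2=1279
G_2=1279  [base 4] 4^(4 + 1) + 3·4^3 + 3·4^2 + 3·4 + 3  →[4↦5]→  5^(5 + 1) + 3·5^3 + 3·5^2 + 3·5 + 3 = 16093  −1 ⇒ G_3=16092
G_3=16092  [base 5] 5^(5 + 1) + 3·5^3 + 3·5^2 + 3·5 + 2  →[5↦6]→  6^(6 + 1) + 3·6^3 + 3·6^2 + 3·6 + 2 = 280712  −1 ⇒ G_4=280711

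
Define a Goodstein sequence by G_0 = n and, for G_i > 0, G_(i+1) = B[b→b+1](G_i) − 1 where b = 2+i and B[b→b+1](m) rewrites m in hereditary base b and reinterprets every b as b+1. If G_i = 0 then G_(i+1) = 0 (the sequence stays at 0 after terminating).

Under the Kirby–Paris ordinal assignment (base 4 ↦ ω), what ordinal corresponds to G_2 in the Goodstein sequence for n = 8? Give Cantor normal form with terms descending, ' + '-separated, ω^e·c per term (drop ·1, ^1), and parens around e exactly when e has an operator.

G_0 = 8. HB_2(8) = 2^(2 + 1). Bump = 81. G_1 = 80.
G_1 = 80. HB_3(80) = 2·3^3 + 2·3^2 + 2·3 + 2. Bump = 554. G_2 = 553.
G_2 = 553. HB_4(553) = 2·4^4 + 2·4^2 + 2·4 + 1. Bump = 6311. G_3 = 6310.

ω^ω·2 + ω^2·2 + ω·2 + 1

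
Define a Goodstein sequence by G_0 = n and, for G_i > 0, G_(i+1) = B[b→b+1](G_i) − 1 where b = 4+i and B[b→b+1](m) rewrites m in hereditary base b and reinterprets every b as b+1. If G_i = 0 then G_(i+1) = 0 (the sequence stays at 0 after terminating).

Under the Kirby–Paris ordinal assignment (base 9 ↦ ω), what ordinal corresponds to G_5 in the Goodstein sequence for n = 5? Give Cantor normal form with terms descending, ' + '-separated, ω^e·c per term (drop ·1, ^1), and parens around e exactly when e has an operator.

2

G_0 = 5. HB_4(5) = 4 + 1. Bump = 6. G_1 = 5.
G_1 = 5. HB_5(5) = 5. Bump = 6. G_2 = 5.
G_2 = 5. HB_6(5) = 5. Bump = 5. G_3 = 4.
G_3 = 4. HB_7(4) = 4. Bump = 4. G_4 = 3.
G_4 = 3. HB_8(3) = 3. Bump = 3. G_5 = 2.
G_5 = 2. HB_9(2) = 2. Bump = 2. G_6 = 1.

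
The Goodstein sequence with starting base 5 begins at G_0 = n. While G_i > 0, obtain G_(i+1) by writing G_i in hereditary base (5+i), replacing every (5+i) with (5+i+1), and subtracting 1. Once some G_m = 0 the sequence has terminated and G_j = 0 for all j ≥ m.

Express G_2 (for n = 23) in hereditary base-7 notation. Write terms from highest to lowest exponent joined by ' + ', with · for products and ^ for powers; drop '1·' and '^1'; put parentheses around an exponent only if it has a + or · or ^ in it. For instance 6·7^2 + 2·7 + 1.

base 5: 23 = 4·5 + 3; at 6: 4·6 + 3 = 27; next = 26
base 6: 26 = 4·6 + 2; at 7: 4·7 + 2 = 30; next = 29
base 7: 29 = 4·7 + 1; at 8: 4·8 + 1 = 33; next = 32

4·7 + 1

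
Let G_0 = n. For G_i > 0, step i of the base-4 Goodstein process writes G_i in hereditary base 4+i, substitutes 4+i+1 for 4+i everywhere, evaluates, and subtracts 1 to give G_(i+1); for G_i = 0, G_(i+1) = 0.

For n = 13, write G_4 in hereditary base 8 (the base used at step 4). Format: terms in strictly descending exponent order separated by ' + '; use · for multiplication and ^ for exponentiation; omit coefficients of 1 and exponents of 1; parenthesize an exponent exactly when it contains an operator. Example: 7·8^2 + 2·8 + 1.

2·8 + 3

[0] 13 ≡ 3·4 + 1 (base 4). Lift 5: 16. −1: 15.
[1] 15 ≡ 3·5 (base 5). Lift 6: 18. −1: 17.
[2] 17 ≡ 2·6 + 5 (base 6). Lift 7: 19. −1: 18.
[3] 18 ≡ 2·7 + 4 (base 7). Lift 8: 20. −1: 19.
[4] 19 ≡ 2·8 + 3 (base 8). Lift 9: 21. −1: 20.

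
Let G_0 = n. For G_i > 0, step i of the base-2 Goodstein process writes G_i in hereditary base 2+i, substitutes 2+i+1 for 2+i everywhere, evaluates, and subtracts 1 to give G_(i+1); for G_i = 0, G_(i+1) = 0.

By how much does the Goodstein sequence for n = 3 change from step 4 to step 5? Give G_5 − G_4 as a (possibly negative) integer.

base 2: 3 = 2 + 1; at 3: 3 + 1 = 4; next = 3
base 3: 3 = 3; at 4: 4 = 4; next = 3
base 4: 3 = 3; at 5: 3 = 3; next = 2
base 5: 2 = 2; at 6: 2 = 2; next = 1
base 6: 1 = 1; at 7: 1 = 1; next = 0

-1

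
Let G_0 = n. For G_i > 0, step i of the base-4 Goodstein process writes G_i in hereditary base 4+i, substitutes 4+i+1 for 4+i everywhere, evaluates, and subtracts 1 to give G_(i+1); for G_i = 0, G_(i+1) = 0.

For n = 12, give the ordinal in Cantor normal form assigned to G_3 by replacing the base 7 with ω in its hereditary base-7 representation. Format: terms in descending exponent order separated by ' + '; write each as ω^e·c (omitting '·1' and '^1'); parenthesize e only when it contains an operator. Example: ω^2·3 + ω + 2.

ω·2 + 2

i=0: 12 = 3·4 (b=4); 4→5: 3·5 = 15; 15−1 = 14
i=1: 14 = 2·5 + 4 (b=5); 5→6: 2·6 + 4 = 16; 16−1 = 15
i=2: 15 = 2·6 + 3 (b=6); 6→7: 2·7 + 3 = 17; 17−1 = 16
i=3: 16 = 2·7 + 2 (b=7); 7→8: 2·8 + 2 = 18; 18−1 = 17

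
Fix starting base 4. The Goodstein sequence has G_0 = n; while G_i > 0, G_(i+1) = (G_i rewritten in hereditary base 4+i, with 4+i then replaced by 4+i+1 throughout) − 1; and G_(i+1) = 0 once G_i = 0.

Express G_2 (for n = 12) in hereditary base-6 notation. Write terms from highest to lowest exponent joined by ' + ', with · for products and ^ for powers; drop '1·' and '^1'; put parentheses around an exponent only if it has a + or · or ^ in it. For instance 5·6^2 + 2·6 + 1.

[0] 12 ≡ 3·4 (base 4). Lift 5: 15. −1: 14.
[1] 14 ≡ 2·5 + 4 (base 5). Lift 6: 16. −1: 15.
[2] 15 ≡ 2·6 + 3 (base 6). Lift 7: 17. −1: 16.

2·6 + 3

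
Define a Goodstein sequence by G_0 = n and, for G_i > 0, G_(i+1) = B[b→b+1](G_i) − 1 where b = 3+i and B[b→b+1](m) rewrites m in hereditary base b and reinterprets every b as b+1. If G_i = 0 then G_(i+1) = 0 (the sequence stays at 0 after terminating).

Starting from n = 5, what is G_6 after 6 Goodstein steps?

[0] 5 ≡ 3 + 2 (base 3). Lift 4: 6. −1: 5.
[1] 5 ≡ 4 + 1 (base 4). Lift 5: 6. −1: 5.
[2] 5 ≡ 5 (base 5). Lift 6: 6. −1: 5.
[3] 5 ≡ 5 (base 6). Lift 7: 5. −1: 4.
[4] 4 ≡ 4 (base 7). Lift 8: 4. −1: 3.
[5] 3 ≡ 3 (base 8). Lift 9: 3. −1: 2.
[6] 2 ≡ 2 (base 9). Lift 10: 2. −1: 1.

2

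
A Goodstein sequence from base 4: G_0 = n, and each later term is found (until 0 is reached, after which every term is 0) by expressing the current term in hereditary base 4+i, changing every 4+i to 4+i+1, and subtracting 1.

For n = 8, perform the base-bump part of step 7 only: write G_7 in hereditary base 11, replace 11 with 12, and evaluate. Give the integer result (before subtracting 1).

8

8 —HB4→ 2·4 —bump→ 2·5 = 10 —(−1)→ 9
9 —HB5→ 5 + 4 —bump→ 6 + 4 = 10 —(−1)→ 9
9 —HB6→ 6 + 3 —bump→ 7 + 3 = 10 —(−1)→ 9
9 —HB7→ 7 + 2 —bump→ 8 + 2 = 10 —(−1)→ 9
9 —HB8→ 8 + 1 —bump→ 9 + 1 = 10 —(−1)→ 9
9 —HB9→ 9 —bump→ 10 = 10 —(−1)→ 9
9 —HB10→ 9 —bump→ 9 = 9 —(−1)→ 8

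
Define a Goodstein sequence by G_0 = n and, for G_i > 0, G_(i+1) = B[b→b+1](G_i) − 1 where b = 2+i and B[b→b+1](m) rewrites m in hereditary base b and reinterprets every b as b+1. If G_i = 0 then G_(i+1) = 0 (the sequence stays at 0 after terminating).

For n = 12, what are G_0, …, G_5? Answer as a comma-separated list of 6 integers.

12, 107, 1065, 15685, 280019, 5764910

i=0: 12 = 2^(2 + 1) + 2^2 (b=2); 2→3: 3^(3 + 1) + 3^3 = 108; 108−1 = 107
i=1: 107 = 3^(3 + 1) + 2·3^2 + 2·3 + 2 (b=3); 3→4: 4^(4 + 1) + 2·4^2 + 2·4 + 2 = 1066; 1066−1 = 1065
i=2: 1065 = 4^(4 + 1) + 2·4^2 + 2·4 + 1 (b=4); 4→5: 5^(5 + 1) + 2·5^2 + 2·5 + 1 = 15686; 15686−1 = 15685
i=3: 15685 = 5^(5 + 1) + 2·5^2 + 2·5 (b=5); 5→6: 6^(6 + 1) + 2·6^2 + 2·6 = 280020; 280020−1 = 280019
i=4: 280019 = 6^(6 + 1) + 2·6^2 + 6 + 5 (b=6); 6→7: 7^(7 + 1) + 2·7^2 + 7 + 5 = 5764911; 5764911−1 = 5764910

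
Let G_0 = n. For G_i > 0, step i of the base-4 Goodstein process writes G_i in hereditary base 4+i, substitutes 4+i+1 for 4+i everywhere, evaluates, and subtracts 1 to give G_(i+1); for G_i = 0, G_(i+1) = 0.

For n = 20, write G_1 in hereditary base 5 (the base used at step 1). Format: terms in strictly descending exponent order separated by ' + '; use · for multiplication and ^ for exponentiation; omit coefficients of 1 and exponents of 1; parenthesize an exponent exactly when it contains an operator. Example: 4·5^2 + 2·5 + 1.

5^2 + 4

G_0=20  [base 4] 4^2 + 4  →[4↦5]→  5^2 + 5 = 30  −1 ⇒ G_1=29
G_1=29  [base 5] 5^2 + 4  →[5↦6]→  6^2 + 4 = 40  −1 ⇒ G_2=39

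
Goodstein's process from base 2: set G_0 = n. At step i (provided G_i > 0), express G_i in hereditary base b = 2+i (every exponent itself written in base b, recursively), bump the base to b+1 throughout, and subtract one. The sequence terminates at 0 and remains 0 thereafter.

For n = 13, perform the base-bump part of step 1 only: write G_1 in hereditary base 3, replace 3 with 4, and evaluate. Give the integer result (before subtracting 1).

1280

step 0: 13 = 2^(2 + 1) + 2^2 + 1; sub 3 for 2: 3^(3 + 1) + 3^3 + 1; = 109; G_1 = 109−1 = 108
step 1: 108 = 3^(3 + 1) + 3^3; sub 4 for 3: 4^(4 + 1) + 4^4; = 1280; G_2 = 1280−1 = 1279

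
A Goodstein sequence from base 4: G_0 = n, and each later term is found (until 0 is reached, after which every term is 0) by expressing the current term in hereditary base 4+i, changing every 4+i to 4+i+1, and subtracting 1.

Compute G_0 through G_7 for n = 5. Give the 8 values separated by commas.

G_0 = 5. HB_4(5) = 4 + 1. Bump = 6. G_1 = 5.
G_1 = 5. HB_5(5) = 5. Bump = 6. G_2 = 5.
G_2 = 5. HB_6(5) = 5. Bump = 5. G_3 = 4.
G_3 = 4. HB_7(4) = 4. Bump = 4. G_4 = 3.
G_4 = 3. HB_8(3) = 3. Bump = 3. G_5 = 2.
G_5 = 2. HB_9(2) = 2. Bump = 2. G_6 = 1.
G_6 = 1. HB_10(1) = 1. Bump = 1. G_7 = 0.

5, 5, 5, 4, 3, 2, 1, 0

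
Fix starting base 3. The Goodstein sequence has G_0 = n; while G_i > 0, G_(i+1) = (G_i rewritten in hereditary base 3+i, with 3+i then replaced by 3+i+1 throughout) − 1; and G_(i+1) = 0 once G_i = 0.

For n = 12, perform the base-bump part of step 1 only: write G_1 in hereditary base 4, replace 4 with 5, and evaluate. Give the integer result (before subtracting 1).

28

12 —HB3→ 3^2 + 3 —bump→ 4^2 + 4 = 20 —(−1)→ 19
19 —HB4→ 4^2 + 3 —bump→ 5^2 + 3 = 28 —(−1)→ 27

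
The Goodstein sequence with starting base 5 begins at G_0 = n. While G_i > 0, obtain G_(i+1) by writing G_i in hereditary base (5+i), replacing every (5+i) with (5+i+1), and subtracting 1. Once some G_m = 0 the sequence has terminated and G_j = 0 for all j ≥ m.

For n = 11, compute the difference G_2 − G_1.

1

i=0: 11 = 2·5 + 1 (b=5); 5→6: 2·6 + 1 = 13; 13−1 = 12
i=1: 12 = 2·6 (b=6); 6→7: 2·7 = 14; 14−1 = 13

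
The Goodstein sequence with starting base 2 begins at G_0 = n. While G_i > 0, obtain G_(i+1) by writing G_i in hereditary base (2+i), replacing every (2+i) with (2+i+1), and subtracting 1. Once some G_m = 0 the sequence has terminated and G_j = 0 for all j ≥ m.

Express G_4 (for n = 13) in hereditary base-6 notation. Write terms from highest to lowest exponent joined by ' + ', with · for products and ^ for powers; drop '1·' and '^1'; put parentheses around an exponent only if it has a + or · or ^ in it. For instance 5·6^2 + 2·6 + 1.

[0] 13 ≡ 2^(2 + 1) + 2^2 + 1 (base 2). Lift 3: 109. −1: 108.
[1] 108 ≡ 3^(3 + 1) + 3^3 (base 3). Lift 4: 1280. −1: 1279.
[2] 1279 ≡ 4^(4 + 1) + 3·4^3 + 3·4^2 + 3·4 + 3 (base 4). Lift 5: 16093. −1: 16092.
[3] 16092 ≡ 5^(5 + 1) + 3·5^3 + 3·5^2 + 3·5 + 2 (base 5). Lift 6: 280712. −1: 280711.
[4] 280711 ≡ 6^(6 + 1) + 3·6^3 + 3·6^2 + 3·6 + 1 (base 6). Lift 7: 5765999. −1: 5765998.

6^(6 + 1) + 3·6^3 + 3·6^2 + 3·6 + 1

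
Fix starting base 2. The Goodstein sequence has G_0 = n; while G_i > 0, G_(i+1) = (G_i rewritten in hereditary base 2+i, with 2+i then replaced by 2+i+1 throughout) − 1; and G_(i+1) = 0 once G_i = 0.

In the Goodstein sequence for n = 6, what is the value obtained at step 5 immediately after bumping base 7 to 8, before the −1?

G_0 = 6. HB_2(6) = 2^2 + 2. Bump = 30. G_1 = 29.
G_1 = 29. HB_3(29) = 3^3 + 2. Bump = 258. G_2 = 257.
G_2 = 257. HB_4(257) = 4^4 + 1. Bump = 3126. G_3 = 3125.
G_3 = 3125. HB_5(3125) = 5^5. Bump = 46656. G_4 = 46655.
G_4 = 46655. HB_6(46655) = 5·6^5 + 5·6^4 + 5·6^3 + 5·6^2 + 5·6 + 5. Bump = 98040. G_5 = 98039.

187244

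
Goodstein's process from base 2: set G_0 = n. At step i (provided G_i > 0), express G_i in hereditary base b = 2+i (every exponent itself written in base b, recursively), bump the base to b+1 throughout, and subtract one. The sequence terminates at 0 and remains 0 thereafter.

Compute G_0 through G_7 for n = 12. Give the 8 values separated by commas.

12, 107, 1065, 15685, 280019, 5764910, 134217867, 3486784574

G_0 = 12. HB_2(12) = 2^(2 + 1) + 2^2. Bump = 108. G_1 = 107.
G_1 = 107. HB_3(107) = 3^(3 + 1) + 2·3^2 + 2·3 + 2. Bump = 1066. G_2 = 1065.
G_2 = 1065. HB_4(1065) = 4^(4 + 1) + 2·4^2 + 2·4 + 1. Bump = 15686. G_3 = 15685.
G_3 = 15685. HB_5(15685) = 5^(5 + 1) + 2·5^2 + 2·5. Bump = 280020. G_4 = 280019.
G_4 = 280019. HB_6(280019) = 6^(6 + 1) + 2·6^2 + 6 + 5. Bump = 5764911. G_5 = 5764910.
G_5 = 5764910. HB_7(5764910) = 7^(7 + 1) + 2·7^2 + 7 + 4. Bump = 134217868. G_6 = 134217867.
G_6 = 134217867. HB_8(134217867) = 8^(8 + 1) + 2·8^2 + 8 + 3. Bump = 3486784575. G_7 = 3486784574.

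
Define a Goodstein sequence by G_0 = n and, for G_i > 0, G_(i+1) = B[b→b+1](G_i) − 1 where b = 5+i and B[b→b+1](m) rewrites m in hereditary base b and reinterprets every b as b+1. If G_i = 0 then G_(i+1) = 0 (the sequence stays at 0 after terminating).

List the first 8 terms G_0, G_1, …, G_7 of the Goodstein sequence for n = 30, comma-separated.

30, 41, 53, 67, 83, 101, 121, 143

[0] 30 ≡ 5^2 + 5 (base 5). Lift 6: 42. −1: 41.
[1] 41 ≡ 6^2 + 5 (base 6). Lift 7: 54. −1: 53.
[2] 53 ≡ 7^2 + 4 (base 7). Lift 8: 68. −1: 67.
[3] 67 ≡ 8^2 + 3 (base 8). Lift 9: 84. −1: 83.
[4] 83 ≡ 9^2 + 2 (base 9). Lift 10: 102. −1: 101.
[5] 101 ≡ 10^2 + 1 (base 10). Lift 11: 122. −1: 121.
[6] 121 ≡ 11^2 (base 11). Lift 12: 144. −1: 143.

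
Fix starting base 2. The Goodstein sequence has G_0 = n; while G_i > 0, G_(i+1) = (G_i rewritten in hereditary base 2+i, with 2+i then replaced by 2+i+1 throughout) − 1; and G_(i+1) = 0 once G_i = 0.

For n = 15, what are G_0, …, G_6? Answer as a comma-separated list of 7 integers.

G_0=15  [base 2] 2^(2 + 1) + 2^2 + 2 + 1  →[2↦3]→  3^(3 + 1) + 3^3 + 3 + 1 = 112  −1 ⇒ G_1=111
G_1=111  [base 3] 3^(3 + 1) + 3^3 + 3  →[3↦4]→  4^(4 + 1) + 4^4 + 4 = 1284  −1 ⇒ G_2=1283
G_2=1283  [base 4] 4^(4 + 1) + 4^4 + 3  →[4↦5]→  5^(5 + 1) + 5^5 + 3 = 18753  −1 ⇒ G_3=18752
G_3=18752  [base 5] 5^(5 + 1) + 5^5 + 2  →[5↦6]→  6^(6 + 1) + 6^6 + 2 = 326594  −1 ⇒ G_4=326593
G_4=326593  [base 6] 6^(6 + 1) + 6^6 + 1  →[6↦7]→  7^(7 + 1) + 7^7 + 1 = 6588345  −1 ⇒ G_5=6588344
G_5=6588344  [base 7] 7^(7 + 1) + 7^7  →[7↦8]→  8^(8 + 1) + 8^8 = 150994944  −1 ⇒ G_6=150994943

15, 111, 1283, 18752, 326593, 6588344, 150994943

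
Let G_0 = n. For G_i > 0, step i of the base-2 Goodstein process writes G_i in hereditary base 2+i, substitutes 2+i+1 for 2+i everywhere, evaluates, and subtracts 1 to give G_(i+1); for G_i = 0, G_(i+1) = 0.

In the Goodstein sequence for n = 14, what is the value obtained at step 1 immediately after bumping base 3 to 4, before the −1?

1282

G_0 = 14. HB_2(14) = 2^(2 + 1) + 2^2 + 2. Bump = 111. G_1 = 110.
G_1 = 110. HB_3(110) = 3^(3 + 1) + 3^3 + 2. Bump = 1282. G_2 = 1281.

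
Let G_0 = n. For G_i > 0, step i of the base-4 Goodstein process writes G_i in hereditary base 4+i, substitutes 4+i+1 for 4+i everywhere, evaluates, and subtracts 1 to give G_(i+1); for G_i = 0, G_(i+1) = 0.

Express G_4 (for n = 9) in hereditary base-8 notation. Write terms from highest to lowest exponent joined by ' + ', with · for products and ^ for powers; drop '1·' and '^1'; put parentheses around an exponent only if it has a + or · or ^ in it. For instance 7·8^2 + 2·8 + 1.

8 + 3

(0) 9|_4 = 2·4 + 1 ↦ 2·5 + 1|_5 = 11 ⇒ 10
(1) 10|_5 = 2·5 ↦ 2·6|_6 = 12 ⇒ 11
(2) 11|_6 = 6 + 5 ↦ 7 + 5|_7 = 12 ⇒ 11
(3) 11|_7 = 7 + 4 ↦ 8 + 4|_8 = 12 ⇒ 11
(4) 11|_8 = 8 + 3 ↦ 9 + 3|_9 = 12 ⇒ 11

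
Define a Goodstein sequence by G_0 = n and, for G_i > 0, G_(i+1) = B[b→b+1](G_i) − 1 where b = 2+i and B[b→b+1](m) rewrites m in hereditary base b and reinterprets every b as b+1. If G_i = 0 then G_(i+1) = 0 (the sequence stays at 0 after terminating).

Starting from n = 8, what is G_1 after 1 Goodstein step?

80

base 2: 8 = 2^(2 + 1); at 3: 3^(3 + 1) = 81; next = 80
base 3: 80 = 2·3^3 + 2·3^2 + 2·3 + 2; at 4: 2·4^4 + 2·4^2 + 2·4 + 2 = 554; next = 553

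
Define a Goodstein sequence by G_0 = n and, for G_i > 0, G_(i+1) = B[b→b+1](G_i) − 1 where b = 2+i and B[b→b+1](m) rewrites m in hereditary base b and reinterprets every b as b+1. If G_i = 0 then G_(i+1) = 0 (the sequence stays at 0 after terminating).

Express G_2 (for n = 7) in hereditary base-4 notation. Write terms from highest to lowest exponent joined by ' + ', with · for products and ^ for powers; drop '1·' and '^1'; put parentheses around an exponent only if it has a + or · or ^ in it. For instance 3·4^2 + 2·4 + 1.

base 2: 7 = 2^2 + 2 + 1; at 3: 3^3 + 3 + 1 = 31; next = 30
base 3: 30 = 3^3 + 3; at 4: 4^4 + 4 = 260; next = 259
base 4: 259 = 4^4 + 3; at 5: 5^5 + 3 = 3128; next = 3127

4^4 + 3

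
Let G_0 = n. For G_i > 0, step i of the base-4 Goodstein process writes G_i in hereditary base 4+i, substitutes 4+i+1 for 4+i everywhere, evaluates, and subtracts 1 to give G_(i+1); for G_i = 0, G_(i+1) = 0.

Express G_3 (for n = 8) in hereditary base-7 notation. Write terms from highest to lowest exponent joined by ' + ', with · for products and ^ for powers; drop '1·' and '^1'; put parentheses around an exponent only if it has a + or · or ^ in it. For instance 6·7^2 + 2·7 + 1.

7 + 2

G_0 = 8. HB_4(8) = 2·4. Bump = 10. G_1 = 9.
G_1 = 9. HB_5(9) = 5 + 4. Bump = 10. G_2 = 9.
G_2 = 9. HB_6(9) = 6 + 3. Bump = 10. G_3 = 9.
G_3 = 9. HB_7(9) = 7 + 2. Bump = 10. G_4 = 9.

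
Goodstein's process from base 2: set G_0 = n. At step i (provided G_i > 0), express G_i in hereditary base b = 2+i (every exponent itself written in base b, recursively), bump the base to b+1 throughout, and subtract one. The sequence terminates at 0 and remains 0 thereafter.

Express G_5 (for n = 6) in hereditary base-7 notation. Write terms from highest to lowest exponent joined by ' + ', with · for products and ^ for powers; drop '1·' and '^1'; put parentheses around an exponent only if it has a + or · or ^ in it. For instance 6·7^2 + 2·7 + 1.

base 2: 6 = 2^2 + 2; at 3: 3^3 + 3 = 30; next = 29
base 3: 29 = 3^3 + 2; at 4: 4^4 + 2 = 258; next = 257
base 4: 257 = 4^4 + 1; at 5: 5^5 + 1 = 3126; next = 3125
base 5: 3125 = 5^5; at 6: 6^6 = 46656; next = 46655
base 6: 46655 = 5·6^5 + 5·6^4 + 5·6^3 + 5·6^2 + 5·6 + 5; at 7: 5·7^5 + 5·7^4 + 5·7^3 + 5·7^2 + 5·7 + 5 = 98040; next = 98039
base 7: 98039 = 5·7^5 + 5·7^4 + 5·7^3 + 5·7^2 + 5·7 + 4; at 8: 5·8^5 + 5·8^4 + 5·8^3 + 5·8^2 + 5·8 + 4 = 187244; next = 187243

5·7^5 + 5·7^4 + 5·7^3 + 5·7^2 + 5·7 + 4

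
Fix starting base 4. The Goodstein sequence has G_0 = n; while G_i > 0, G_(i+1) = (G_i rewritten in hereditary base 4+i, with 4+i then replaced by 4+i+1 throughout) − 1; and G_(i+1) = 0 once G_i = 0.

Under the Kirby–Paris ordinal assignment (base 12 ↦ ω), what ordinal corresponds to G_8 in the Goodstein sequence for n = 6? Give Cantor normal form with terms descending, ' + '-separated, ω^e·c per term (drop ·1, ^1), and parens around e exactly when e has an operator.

1

(0) 6|_4 = 4 + 2 ↦ 5 + 2|_5 = 7 ⇒ 6
(1) 6|_5 = 5 + 1 ↦ 6 + 1|_6 = 7 ⇒ 6
(2) 6|_6 = 6 ↦ 7|_7 = 7 ⇒ 6
(3) 6|_7 = 6 ↦ 6|_8 = 6 ⇒ 5
(4) 5|_8 = 5 ↦ 5|_9 = 5 ⇒ 4
(5) 4|_9 = 4 ↦ 4|_10 = 4 ⇒ 3
(6) 3|_10 = 3 ↦ 3|_11 = 3 ⇒ 2
(7) 2|_11 = 2 ↦ 2|_12 = 2 ⇒ 1
(8) 1|_12 = 1 ↦ 1|_13 = 1 ⇒ 0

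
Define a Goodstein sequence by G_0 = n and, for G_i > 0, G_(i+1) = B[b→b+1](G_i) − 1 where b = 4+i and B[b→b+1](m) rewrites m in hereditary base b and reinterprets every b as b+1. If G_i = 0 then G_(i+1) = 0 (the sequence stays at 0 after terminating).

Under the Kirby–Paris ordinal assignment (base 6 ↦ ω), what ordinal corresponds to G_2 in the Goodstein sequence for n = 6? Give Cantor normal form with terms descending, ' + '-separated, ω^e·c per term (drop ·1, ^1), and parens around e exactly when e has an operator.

G_0 = 6. HB_4(6) = 4 + 2. Bump = 7. G_1 = 6.
G_1 = 6. HB_5(6) = 5 + 1. Bump = 7. G_2 = 6.
G_2 = 6. HB_6(6) = 6. Bump = 7. G_3 = 6.

ω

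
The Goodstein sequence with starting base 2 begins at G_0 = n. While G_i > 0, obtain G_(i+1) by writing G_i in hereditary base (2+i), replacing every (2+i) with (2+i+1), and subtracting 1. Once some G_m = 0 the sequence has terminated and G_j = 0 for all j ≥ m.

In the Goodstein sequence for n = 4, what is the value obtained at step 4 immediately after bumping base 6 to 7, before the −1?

step 0: 4 = 2^2; sub 3 for 2: 3^3; = 27; G_1 = 27−1 = 26
step 1: 26 = 2·3^2 + 2·3 + 2; sub 4 for 3: 2·4^2 + 2·4 + 2; = 42; G_2 = 42−1 = 41
step 2: 41 = 2·4^2 + 2·4 + 1; sub 5 for 4: 2·5^2 + 2·5 + 1; = 61; G_3 = 61−1 = 60
step 3: 60 = 2·5^2 + 2·5; sub 6 for 5: 2·6^2 + 2·6; = 84; G_4 = 84−1 = 83
step 4: 83 = 2·6^2 + 6 + 5; sub 7 for 6: 2·7^2 + 7 + 5; = 110; G_5 = 110−1 = 109

110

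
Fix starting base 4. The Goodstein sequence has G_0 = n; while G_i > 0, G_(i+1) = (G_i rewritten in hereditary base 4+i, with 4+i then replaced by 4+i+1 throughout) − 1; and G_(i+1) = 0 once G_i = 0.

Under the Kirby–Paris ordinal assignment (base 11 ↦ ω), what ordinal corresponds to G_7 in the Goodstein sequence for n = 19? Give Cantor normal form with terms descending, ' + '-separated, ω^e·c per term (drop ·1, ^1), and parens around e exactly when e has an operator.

base 4: 19 = 4^2 + 3; at 5: 5^2 + 3 = 28; next = 27
base 5: 27 = 5^2 + 2; at 6: 6^2 + 2 = 38; next = 37
base 6: 37 = 6^2 + 1; at 7: 7^2 + 1 = 50; next = 49
base 7: 49 = 7^2; at 8: 8^2 = 64; next = 63
base 8: 63 = 7·8 + 7; at 9: 7·9 + 7 = 70; next = 69
base 9: 69 = 7·9 + 6; at 10: 7·10 + 6 = 76; next = 75
base 10: 75 = 7·10 + 5; at 11: 7·11 + 5 = 82; next = 81
base 11: 81 = 7·11 + 4; at 12: 7·12 + 4 = 88; next = 87

ω·7 + 4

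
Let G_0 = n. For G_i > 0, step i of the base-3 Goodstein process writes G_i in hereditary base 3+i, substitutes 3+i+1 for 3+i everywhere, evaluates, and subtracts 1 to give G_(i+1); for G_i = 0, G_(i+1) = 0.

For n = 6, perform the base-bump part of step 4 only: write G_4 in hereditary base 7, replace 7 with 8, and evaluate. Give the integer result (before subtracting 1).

6 —HB3→ 2·3 —bump→ 2·4 = 8 —(−1)→ 7
7 —HB4→ 4 + 3 —bump→ 5 + 3 = 8 —(−1)→ 7
7 —HB5→ 5 + 2 —bump→ 6 + 2 = 8 —(−1)→ 7
7 —HB6→ 6 + 1 —bump→ 7 + 1 = 8 —(−1)→ 7
7 —HB7→ 7 —bump→ 8 = 8 —(−1)→ 7

8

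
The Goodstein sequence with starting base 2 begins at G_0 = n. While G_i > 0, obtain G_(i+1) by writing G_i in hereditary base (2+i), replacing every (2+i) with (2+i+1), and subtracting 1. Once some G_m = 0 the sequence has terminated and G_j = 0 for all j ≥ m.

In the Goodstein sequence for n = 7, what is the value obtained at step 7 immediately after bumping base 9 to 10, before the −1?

[0] 7 ≡ 2^2 + 2 + 1 (base 2). Lift 3: 31. −1: 30.
[1] 30 ≡ 3^3 + 3 (base 3). Lift 4: 260. −1: 259.
[2] 259 ≡ 4^4 + 3 (base 4). Lift 5: 3128. −1: 3127.
[3] 3127 ≡ 5^5 + 2 (base 5). Lift 6: 46658. −1: 46657.
[4] 46657 ≡ 6^6 + 1 (base 6). Lift 7: 823544. −1: 823543.
[5] 823543 ≡ 7^7 (base 7). Lift 8: 16777216. −1: 16777215.
[6] 16777215 ≡ 7·8^7 + 7·8^6 + 7·8^5 + 7·8^4 + 7·8^3 + 7·8^2 + 7·8 + 7 (base 8). Lift 9: 37665880. −1: 37665879.
[7] 37665879 ≡ 7·9^7 + 7·9^6 + 7·9^5 + 7·9^4 + 7·9^3 + 7·9^2 + 7·9 + 6 (base 9). Lift 10: 77777776. −1: 77777775.

77777776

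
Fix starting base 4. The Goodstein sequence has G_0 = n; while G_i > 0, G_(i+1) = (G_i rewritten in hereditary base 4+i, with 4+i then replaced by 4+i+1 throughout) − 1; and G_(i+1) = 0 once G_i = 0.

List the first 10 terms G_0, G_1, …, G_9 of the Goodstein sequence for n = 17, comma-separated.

17, 25, 35, 39, 43, 47, 51, 55, 59, 62

G_0 = 17. HB_4(17) = 4^2 + 1. Bump = 26. G_1 = 25.
G_1 = 25. HB_5(25) = 5^2. Bump = 36. G_2 = 35.
G_2 = 35. HB_6(35) = 5·6 + 5. Bump = 40. G_3 = 39.
G_3 = 39. HB_7(39) = 5·7 + 4. Bump = 44. G_4 = 43.
G_4 = 43. HB_8(43) = 5·8 + 3. Bump = 48. G_5 = 47.
G_5 = 47. HB_9(47) = 5·9 + 2. Bump = 52. G_6 = 51.
G_6 = 51. HB_10(51) = 5·10 + 1. Bump = 56. G_7 = 55.
G_7 = 55. HB_11(55) = 5·11. Bump = 60. G_8 = 59.
G_8 = 59. HB_12(59) = 4·12 + 11. Bump = 63. G_9 = 62.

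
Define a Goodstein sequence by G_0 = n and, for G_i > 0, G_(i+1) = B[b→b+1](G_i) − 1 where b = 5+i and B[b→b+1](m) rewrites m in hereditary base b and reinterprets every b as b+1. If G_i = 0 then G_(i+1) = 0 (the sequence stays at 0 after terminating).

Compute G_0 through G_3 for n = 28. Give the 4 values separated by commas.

step 0: 28 = 5^2 + 3; sub 6 for 5: 6^2 + 3; = 39; G_1 = 39−1 = 38
step 1: 38 = 6^2 + 2; sub 7 for 6: 7^2 + 2; = 51; G_2 = 51−1 = 50
step 2: 50 = 7^2 + 1; sub 8 for 7: 8^2 + 1; = 65; G_3 = 65−1 = 64

28, 38, 50, 64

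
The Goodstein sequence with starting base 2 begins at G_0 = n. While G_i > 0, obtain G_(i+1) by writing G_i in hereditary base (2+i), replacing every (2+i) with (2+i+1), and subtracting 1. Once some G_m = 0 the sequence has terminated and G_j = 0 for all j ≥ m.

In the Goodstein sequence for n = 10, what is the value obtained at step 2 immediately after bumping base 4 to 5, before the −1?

15626

G_0 = 10. HB_2(10) = 2^(2 + 1) + 2. Bump = 84. G_1 = 83.
G_1 = 83. HB_3(83) = 3^(3 + 1) + 2. Bump = 1026. G_2 = 1025.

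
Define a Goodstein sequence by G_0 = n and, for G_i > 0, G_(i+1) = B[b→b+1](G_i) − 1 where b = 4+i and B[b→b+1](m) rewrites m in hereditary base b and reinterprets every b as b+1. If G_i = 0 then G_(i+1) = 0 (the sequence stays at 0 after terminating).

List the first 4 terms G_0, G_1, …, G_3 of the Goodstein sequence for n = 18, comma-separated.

G_0=18  [base 4] 4^2 + 2  →[4↦5]→  5^2 + 2 = 27  −1 ⇒ G_1=26
G_1=26  [base 5] 5^2 + 1  →[5↦6]→  6^2 + 1 = 37  −1 ⇒ G_2=36
G_2=36  [base 6] 6^2  →[6↦7]→  7^2 = 49  −1 ⇒ G_3=48

18, 26, 36, 48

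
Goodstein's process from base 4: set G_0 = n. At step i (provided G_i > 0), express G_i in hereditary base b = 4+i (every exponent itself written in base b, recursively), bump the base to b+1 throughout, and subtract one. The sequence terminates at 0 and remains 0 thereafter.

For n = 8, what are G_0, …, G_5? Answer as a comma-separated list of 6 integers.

G_0=8  [base 4] 2·4  →[4↦5]→  2·5 = 10  −1 ⇒ G_1=9
G_1=9  [base 5] 5 + 4  →[5↦6]→  6 + 4 = 10  −1 ⇒ G_2=9
G_2=9  [base 6] 6 + 3  →[6↦7]→  7 + 3 = 10  −1 ⇒ G_3=9
G_3=9  [base 7] 7 + 2  →[7↦8]→  8 + 2 = 10  −1 ⇒ G_4=9
G_4=9  [base 8] 8 + 1  →[8↦9]→  9 + 1 = 10  −1 ⇒ G_5=9

8, 9, 9, 9, 9, 9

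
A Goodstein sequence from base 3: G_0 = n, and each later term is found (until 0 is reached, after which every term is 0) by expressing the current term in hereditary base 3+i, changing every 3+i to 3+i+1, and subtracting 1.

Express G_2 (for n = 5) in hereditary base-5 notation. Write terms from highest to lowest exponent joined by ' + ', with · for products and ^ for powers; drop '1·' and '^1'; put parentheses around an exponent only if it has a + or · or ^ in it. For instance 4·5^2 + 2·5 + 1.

i=0: 5 = 3 + 2 (b=3); 3→4: 4 + 2 = 6; 6−1 = 5
i=1: 5 = 4 + 1 (b=4); 4→5: 5 + 1 = 6; 6−1 = 5
i=2: 5 = 5 (b=5); 5→6: 6 = 6; 6−1 = 5

5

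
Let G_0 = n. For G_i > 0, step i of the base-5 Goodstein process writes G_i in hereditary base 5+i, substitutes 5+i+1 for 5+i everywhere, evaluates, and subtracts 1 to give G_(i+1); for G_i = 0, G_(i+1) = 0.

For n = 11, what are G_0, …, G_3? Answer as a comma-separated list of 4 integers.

base 5: 11 = 2·5 + 1; at 6: 2·6 + 1 = 13; next = 12
base 6: 12 = 2·6; at 7: 2·7 = 14; next = 13
base 7: 13 = 7 + 6; at 8: 8 + 6 = 14; next = 13

11, 12, 13, 13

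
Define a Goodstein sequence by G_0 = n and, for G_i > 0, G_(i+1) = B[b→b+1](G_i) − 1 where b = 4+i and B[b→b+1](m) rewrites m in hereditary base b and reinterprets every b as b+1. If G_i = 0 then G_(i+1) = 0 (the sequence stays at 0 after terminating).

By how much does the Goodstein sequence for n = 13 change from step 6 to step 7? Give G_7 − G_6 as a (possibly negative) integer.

[0] 13 ≡ 3·4 + 1 (base 4). Lift 5: 16. −1: 15.
[1] 15 ≡ 3·5 (base 5). Lift 6: 18. −1: 17.
[2] 17 ≡ 2·6 + 5 (base 6). Lift 7: 19. −1: 18.
[3] 18 ≡ 2·7 + 4 (base 7). Lift 8: 20. −1: 19.
[4] 19 ≡ 2·8 + 3 (base 8). Lift 9: 21. −1: 20.
[5] 20 ≡ 2·9 + 2 (base 9). Lift 10: 22. −1: 21.
[6] 21 ≡ 2·10 + 1 (base 10). Lift 11: 23. −1: 22.

1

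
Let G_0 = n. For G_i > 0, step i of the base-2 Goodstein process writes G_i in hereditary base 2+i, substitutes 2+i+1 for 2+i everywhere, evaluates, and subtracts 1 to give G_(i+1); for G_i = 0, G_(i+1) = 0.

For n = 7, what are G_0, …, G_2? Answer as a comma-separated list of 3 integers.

G_0 = 7. HB_2(7) = 2^2 + 2 + 1. Bump = 31. G_1 = 30.
G_1 = 30. HB_3(30) = 3^3 + 3. Bump = 260. G_2 = 259.

7, 30, 259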